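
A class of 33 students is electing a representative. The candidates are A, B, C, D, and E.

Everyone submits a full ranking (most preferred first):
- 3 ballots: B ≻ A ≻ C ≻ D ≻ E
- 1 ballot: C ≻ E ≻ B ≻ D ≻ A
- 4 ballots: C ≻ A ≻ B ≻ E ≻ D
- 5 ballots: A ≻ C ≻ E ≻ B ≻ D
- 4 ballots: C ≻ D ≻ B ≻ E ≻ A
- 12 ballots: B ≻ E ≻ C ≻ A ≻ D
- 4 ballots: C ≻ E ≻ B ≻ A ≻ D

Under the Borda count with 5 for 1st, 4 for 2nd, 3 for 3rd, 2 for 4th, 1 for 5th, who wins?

A: 3×4 + 1×1 + 4×4 + 5×5 + 4×1 + 12×2 + 4×2 = 90
B: 3×5 + 1×3 + 4×3 + 5×2 + 4×3 + 12×5 + 4×3 = 124
C: 3×3 + 1×5 + 4×5 + 5×4 + 4×5 + 12×3 + 4×5 = 130
D: 3×2 + 1×2 + 4×1 + 5×1 + 4×4 + 12×1 + 4×1 = 49
E: 3×1 + 1×4 + 4×2 + 5×3 + 4×2 + 12×4 + 4×4 = 102

C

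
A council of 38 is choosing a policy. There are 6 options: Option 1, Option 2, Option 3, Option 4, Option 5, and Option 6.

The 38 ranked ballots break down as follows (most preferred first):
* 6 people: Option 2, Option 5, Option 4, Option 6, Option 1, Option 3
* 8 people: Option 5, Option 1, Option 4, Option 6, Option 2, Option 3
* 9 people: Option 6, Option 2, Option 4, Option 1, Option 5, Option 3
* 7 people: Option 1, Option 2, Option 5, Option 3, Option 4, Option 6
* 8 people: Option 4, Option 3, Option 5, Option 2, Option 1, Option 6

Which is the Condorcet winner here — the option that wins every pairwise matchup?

Option 2 vs Option 1: 23–15
Option 2 vs Option 3: 30–8
Option 2 vs Option 4: 22–16
Option 2 vs Option 5: 22–16
Option 2 vs Option 6: 21–17
Option 2 beats every other option.

Option 2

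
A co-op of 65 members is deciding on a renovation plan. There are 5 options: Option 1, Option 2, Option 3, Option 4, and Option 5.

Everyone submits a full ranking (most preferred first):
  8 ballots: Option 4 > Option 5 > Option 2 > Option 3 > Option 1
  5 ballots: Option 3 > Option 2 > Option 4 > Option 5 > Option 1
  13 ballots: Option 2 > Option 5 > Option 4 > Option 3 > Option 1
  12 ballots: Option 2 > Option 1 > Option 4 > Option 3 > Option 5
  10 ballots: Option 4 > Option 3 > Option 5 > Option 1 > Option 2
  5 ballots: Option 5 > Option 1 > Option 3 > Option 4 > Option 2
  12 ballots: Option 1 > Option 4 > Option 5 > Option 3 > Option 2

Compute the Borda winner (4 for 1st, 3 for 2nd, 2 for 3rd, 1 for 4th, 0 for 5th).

Option 4

Option 1: 8×0 + 5×0 + 13×0 + 12×3 + 10×1 + 5×3 + 12×4 = 109
Option 2: 8×2 + 5×3 + 13×4 + 12×4 + 10×0 + 5×0 + 12×0 = 131
Option 3: 8×1 + 5×4 + 13×1 + 12×1 + 10×3 + 5×2 + 12×1 = 105
Option 4: 8×4 + 5×2 + 13×2 + 12×2 + 10×4 + 5×1 + 12×3 = 173
Option 5: 8×3 + 5×1 + 13×3 + 12×0 + 10×2 + 5×4 + 12×2 = 132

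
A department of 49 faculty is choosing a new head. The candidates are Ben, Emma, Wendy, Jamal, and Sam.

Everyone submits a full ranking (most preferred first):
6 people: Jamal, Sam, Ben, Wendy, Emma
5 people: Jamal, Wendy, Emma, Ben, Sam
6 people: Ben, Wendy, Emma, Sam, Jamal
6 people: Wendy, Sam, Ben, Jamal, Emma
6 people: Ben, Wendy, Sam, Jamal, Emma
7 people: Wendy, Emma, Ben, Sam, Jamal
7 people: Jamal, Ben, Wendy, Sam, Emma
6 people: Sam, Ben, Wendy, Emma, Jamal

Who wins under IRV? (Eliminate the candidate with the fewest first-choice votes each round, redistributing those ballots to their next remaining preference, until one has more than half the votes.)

Round 1: Ben 12, Emma 0, Wendy 13, Jamal 18, Sam 6. Emma eliminated.
Round 2: Ben 12, Wendy 13, Jamal 18, Sam 6. Sam eliminated.
Round 3: Ben 18, Wendy 13, Jamal 18. Wendy eliminated.
Round 4: Ben 31, Jamal 18. Ben has a majority (≥25).

Ben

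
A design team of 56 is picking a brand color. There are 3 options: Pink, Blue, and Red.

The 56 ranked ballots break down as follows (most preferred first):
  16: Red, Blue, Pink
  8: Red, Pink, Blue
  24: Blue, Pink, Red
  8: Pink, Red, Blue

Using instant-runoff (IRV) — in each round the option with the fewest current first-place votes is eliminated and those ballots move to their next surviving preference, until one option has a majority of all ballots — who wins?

Red

Round 1: Pink 8, Blue 24, Red 24. Pink eliminated.
Round 2: Blue 24, Red 32. Red has a majority (≥29).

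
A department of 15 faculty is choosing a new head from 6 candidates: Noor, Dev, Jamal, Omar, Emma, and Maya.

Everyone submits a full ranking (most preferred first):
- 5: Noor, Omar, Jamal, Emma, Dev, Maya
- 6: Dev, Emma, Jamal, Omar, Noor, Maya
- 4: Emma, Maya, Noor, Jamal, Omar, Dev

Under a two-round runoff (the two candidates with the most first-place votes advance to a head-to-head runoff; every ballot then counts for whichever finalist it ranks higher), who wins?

Round 1 first-place votes: Noor 5, Dev 6, Jamal 0, Omar 0, Emma 4, Maya 0. Dev and Noor advance.
Runoff: Dev is ranked above Noor on 6 ballots, Noor above Dev on 9.

Noor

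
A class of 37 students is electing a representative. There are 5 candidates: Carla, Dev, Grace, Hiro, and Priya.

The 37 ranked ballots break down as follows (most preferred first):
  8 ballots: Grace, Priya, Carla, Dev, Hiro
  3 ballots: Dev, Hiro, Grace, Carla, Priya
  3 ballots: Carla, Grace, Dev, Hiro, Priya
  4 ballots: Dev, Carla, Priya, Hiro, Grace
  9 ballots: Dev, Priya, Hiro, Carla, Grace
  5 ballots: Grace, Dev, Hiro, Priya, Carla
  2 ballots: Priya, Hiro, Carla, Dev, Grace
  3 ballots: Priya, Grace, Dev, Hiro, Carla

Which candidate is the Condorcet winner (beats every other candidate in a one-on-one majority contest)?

Grace vs Carla: 19–18
Grace vs Dev: 19–18
Grace vs Hiro: 19–18
Grace vs Priya: 19–18
Grace beats every other candidate.

Grace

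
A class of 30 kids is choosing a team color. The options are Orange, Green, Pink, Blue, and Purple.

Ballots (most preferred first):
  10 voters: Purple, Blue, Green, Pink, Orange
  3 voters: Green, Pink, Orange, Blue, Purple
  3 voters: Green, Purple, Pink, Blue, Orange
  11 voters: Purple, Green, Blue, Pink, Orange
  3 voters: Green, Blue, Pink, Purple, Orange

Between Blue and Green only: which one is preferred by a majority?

Green

Blue is ranked above Green on 10 ballots; Green above Blue on 20.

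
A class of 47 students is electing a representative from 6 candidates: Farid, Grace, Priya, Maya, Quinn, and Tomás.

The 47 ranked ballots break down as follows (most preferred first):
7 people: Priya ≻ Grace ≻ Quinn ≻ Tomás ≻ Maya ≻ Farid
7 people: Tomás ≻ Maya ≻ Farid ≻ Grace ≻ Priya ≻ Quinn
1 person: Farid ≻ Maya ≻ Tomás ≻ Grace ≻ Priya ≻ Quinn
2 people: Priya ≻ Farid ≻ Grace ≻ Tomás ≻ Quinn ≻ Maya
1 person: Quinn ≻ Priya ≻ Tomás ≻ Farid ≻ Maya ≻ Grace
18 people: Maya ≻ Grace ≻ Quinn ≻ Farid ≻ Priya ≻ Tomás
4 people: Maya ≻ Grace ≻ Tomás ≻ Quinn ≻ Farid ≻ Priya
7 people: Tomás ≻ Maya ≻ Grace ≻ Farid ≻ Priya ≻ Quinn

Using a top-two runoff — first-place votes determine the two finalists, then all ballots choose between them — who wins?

Round 1 first-place votes: Farid 1, Grace 0, Priya 9, Maya 22, Quinn 1, Tomás 14. Maya and Tomás advance.
Runoff: Maya is ranked above Tomás on 23 ballots, Tomás above Maya on 24.

Tomás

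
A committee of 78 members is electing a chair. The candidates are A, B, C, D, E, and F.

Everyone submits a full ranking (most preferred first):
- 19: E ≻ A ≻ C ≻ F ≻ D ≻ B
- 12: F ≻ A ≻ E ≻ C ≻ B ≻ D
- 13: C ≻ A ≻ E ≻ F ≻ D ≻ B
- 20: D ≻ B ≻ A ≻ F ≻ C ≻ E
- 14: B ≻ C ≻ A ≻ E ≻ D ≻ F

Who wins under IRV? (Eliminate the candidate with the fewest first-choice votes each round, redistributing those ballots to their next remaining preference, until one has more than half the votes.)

E

Round 1: A 0, B 14, C 13, D 20, E 19, F 12. A eliminated.
Round 2: B 14, C 13, D 20, E 19, F 12. F eliminated.
Round 3: B 14, C 13, D 20, E 31. C eliminated.
Round 4: B 14, D 20, E 44. E has a majority (≥40).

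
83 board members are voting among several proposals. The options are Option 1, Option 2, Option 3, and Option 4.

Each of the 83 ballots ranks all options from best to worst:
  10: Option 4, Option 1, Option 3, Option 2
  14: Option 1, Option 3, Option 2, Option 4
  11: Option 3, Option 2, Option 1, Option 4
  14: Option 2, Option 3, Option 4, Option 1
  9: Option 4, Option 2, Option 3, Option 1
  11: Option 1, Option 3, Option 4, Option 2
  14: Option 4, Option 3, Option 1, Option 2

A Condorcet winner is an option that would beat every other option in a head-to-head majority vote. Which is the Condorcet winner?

Option 3 vs Option 1: 48–35
Option 3 vs Option 2: 60–23
Option 3 vs Option 4: 50–33
Option 3 beats every other option.

Option 3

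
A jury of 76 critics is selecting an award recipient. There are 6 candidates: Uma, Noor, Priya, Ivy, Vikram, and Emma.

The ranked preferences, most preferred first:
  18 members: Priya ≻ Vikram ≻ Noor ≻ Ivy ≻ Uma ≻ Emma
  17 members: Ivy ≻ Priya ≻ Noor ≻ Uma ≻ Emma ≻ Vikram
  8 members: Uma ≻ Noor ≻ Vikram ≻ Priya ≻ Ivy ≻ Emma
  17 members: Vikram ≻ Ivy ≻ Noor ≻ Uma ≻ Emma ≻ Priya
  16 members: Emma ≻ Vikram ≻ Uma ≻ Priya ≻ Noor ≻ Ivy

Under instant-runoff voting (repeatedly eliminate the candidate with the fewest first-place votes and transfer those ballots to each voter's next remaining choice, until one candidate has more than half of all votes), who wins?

Round 1: Uma 8, Noor 0, Priya 18, Ivy 17, Vikram 17, Emma 16. Noor eliminated.
Round 2: Uma 8, Priya 18, Ivy 17, Vikram 17, Emma 16. Uma eliminated.
Round 3: Priya 18, Ivy 17, Vikram 25, Emma 16. Emma eliminated.
Round 4: Priya 18, Ivy 17, Vikram 41. Vikram has a majority (≥39).

Vikram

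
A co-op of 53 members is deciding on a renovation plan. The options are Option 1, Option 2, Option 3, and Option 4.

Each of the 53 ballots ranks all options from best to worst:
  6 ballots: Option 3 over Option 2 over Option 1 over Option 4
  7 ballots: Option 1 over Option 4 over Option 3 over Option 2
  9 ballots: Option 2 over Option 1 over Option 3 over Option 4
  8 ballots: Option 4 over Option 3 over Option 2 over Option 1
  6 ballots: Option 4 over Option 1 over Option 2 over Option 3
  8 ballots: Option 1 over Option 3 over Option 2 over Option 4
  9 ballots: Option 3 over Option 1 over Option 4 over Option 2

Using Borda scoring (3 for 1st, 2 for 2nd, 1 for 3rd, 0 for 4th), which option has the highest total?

Option 1

Option 1: 6×1 + 7×3 + 9×2 + 8×0 + 6×2 + 8×3 + 9×2 = 99
Option 2: 6×2 + 7×0 + 9×3 + 8×1 + 6×1 + 8×1 + 9×0 = 61
Option 3: 6×3 + 7×1 + 9×1 + 8×2 + 6×0 + 8×2 + 9×3 = 93
Option 4: 6×0 + 7×2 + 9×0 + 8×3 + 6×3 + 8×0 + 9×1 = 65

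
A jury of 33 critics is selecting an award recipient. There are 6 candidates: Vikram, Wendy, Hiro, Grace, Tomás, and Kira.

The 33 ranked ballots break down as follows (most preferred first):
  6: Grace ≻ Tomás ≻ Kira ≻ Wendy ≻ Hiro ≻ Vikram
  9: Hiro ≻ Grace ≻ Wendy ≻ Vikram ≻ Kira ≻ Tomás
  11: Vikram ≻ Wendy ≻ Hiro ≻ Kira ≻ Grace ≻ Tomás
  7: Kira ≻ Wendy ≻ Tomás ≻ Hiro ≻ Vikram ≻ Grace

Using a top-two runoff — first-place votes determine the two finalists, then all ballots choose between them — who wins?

Hiro

Round 1 first-place votes: Vikram 11, Wendy 0, Hiro 9, Grace 6, Tomás 0, Kira 7. Vikram and Hiro advance.
Runoff: Vikram is ranked above Hiro on 11 ballots, Hiro above Vikram on 22.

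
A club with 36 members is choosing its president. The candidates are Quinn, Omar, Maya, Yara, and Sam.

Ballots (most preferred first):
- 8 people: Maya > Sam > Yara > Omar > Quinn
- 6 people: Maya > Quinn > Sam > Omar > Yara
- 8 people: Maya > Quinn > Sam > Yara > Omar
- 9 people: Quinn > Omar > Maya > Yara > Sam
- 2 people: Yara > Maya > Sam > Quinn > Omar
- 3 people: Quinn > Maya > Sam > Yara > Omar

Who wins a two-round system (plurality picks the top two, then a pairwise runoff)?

Round 1 first-place votes: Quinn 12, Omar 0, Maya 22, Yara 2, Sam 0. Maya and Quinn advance.
Runoff: Maya is ranked above Quinn on 24 ballots, Quinn above Maya on 12.

Maya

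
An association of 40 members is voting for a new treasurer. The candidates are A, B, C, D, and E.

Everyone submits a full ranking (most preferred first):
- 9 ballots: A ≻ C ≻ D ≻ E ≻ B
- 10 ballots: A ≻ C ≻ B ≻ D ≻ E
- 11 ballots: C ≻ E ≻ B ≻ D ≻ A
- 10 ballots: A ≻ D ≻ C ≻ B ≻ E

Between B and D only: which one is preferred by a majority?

B is ranked above D on 21 ballots; D above B on 19.

B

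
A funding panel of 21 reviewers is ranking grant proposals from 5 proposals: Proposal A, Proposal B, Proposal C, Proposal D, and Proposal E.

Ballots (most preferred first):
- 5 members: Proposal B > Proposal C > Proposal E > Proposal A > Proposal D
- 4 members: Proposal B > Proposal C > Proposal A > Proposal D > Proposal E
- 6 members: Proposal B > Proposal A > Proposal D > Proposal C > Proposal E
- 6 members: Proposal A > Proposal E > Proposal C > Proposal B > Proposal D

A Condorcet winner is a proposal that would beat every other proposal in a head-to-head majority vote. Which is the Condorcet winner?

Proposal B vs Proposal A: 15–6
Proposal B vs Proposal C: 15–6
Proposal B vs Proposal D: 21–0
Proposal B vs Proposal E: 15–6
Proposal B beats every other proposal.

Proposal B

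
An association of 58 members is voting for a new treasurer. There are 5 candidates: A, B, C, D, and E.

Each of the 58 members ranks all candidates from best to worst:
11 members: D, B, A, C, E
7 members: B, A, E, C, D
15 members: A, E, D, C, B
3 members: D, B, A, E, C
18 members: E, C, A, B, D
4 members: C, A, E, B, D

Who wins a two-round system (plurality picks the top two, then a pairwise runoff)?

A

Round 1 first-place votes: A 15, B 7, C 4, D 14, E 18. E and A advance.
Runoff: E is ranked above A on 18 ballots, A above E on 40.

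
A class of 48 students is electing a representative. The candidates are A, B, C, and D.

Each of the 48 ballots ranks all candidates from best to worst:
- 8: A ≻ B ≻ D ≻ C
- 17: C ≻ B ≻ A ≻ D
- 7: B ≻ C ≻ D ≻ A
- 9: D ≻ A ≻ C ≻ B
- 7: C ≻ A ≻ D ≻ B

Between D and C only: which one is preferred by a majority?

D is ranked above C on 17 ballots; C above D on 31.

C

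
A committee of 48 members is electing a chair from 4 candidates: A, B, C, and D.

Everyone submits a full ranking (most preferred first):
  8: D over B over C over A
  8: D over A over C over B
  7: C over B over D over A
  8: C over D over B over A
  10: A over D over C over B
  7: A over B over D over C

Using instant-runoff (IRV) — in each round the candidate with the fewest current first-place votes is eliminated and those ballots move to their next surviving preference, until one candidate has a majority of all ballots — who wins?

Round 1: A 17, B 0, C 15, D 16. B eliminated.
Round 2: A 17, C 15, D 16. C eliminated.
Round 3: A 17, D 31. D has a majority (≥25).

D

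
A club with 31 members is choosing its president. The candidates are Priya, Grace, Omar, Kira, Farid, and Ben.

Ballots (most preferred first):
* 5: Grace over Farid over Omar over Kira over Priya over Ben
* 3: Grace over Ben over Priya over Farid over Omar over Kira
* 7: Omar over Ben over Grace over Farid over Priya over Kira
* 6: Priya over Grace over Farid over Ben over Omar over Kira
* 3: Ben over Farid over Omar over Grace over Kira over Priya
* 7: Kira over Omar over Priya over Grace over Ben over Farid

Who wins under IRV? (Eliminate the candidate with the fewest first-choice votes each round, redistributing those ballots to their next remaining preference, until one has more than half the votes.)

Round 1: Priya 6, Grace 8, Omar 7, Kira 7, Farid 0, Ben 3. Farid eliminated.
Round 2: Priya 6, Grace 8, Omar 7, Kira 7, Ben 3. Ben eliminated.
Round 3: Priya 6, Grace 8, Omar 10, Kira 7. Priya eliminated.
Round 4: Grace 14, Omar 10, Kira 7. Kira eliminated.
Round 5: Grace 14, Omar 17. Omar has a majority (≥16).

Omar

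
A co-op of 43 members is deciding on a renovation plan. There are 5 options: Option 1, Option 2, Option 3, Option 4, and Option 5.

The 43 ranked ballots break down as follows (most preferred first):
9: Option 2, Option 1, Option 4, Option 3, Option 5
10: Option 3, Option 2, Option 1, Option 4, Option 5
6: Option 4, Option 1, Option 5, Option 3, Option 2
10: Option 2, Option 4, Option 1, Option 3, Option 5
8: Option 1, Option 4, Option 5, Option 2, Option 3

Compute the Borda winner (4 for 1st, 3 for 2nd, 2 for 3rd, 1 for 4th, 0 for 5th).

Option 1

Option 1: 9×3 + 10×2 + 6×3 + 10×2 + 8×4 = 117
Option 2: 9×4 + 10×3 + 6×0 + 10×4 + 8×1 = 114
Option 3: 9×1 + 10×4 + 6×1 + 10×1 + 8×0 = 65
Option 4: 9×2 + 10×1 + 6×4 + 10×3 + 8×3 = 106
Option 5: 9×0 + 10×0 + 6×2 + 10×0 + 8×2 = 28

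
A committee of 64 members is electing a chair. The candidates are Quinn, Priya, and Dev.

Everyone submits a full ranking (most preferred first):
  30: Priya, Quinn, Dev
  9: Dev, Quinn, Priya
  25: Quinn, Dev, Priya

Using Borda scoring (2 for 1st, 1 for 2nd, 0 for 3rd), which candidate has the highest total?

Quinn: 30×1 + 9×1 + 25×2 = 89
Priya: 30×2 + 9×0 + 25×0 = 60
Dev: 30×0 + 9×2 + 25×1 = 43

Quinn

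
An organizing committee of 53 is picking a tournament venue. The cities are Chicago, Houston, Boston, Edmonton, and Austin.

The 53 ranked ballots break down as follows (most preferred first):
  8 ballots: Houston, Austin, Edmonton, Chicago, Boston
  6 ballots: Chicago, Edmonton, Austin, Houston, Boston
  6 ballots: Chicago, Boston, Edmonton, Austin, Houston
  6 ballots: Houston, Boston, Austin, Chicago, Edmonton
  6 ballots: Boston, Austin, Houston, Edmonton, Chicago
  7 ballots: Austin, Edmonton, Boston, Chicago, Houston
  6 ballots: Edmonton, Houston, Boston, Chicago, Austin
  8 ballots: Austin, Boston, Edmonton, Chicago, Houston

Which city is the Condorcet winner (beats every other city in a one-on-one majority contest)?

Austin vs Chicago: 35–18
Austin vs Houston: 33–20
Austin vs Boston: 29–24
Austin vs Edmonton: 35–18
Austin beats every other city.

Austin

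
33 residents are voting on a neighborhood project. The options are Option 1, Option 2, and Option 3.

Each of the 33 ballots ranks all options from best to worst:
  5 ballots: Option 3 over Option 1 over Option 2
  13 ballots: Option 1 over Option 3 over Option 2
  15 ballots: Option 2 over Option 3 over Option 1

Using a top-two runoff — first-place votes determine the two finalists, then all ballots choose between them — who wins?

Round 1 first-place votes: Option 1 13, Option 2 15, Option 3 5. Option 2 and Option 1 advance.
Runoff: Option 2 is ranked above Option 1 on 15 ballots, Option 1 above Option 2 on 18.

Option 1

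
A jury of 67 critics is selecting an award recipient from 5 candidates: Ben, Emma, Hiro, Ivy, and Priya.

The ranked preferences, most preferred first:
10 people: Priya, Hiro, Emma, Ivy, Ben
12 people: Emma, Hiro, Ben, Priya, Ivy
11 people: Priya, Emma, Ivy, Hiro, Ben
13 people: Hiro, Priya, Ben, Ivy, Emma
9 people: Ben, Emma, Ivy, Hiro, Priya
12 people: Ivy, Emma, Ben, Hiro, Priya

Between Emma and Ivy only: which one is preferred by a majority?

Emma

Emma is ranked above Ivy on 42 ballots; Ivy above Emma on 25.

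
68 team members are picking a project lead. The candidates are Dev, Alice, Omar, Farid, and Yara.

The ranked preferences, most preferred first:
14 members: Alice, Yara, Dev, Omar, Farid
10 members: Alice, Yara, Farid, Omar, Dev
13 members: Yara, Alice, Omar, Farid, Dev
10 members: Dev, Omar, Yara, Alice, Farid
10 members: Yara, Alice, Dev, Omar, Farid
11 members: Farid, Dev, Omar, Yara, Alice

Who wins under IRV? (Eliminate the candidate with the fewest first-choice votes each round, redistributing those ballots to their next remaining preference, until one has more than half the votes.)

Yara

Round 1: Dev 10, Alice 24, Omar 0, Farid 11, Yara 23. Omar eliminated.
Round 2: Dev 10, Alice 24, Farid 11, Yara 23. Dev eliminated.
Round 3: Alice 24, Farid 11, Yara 33. Farid eliminated.
Round 4: Alice 24, Yara 44. Yara has a majority (≥35).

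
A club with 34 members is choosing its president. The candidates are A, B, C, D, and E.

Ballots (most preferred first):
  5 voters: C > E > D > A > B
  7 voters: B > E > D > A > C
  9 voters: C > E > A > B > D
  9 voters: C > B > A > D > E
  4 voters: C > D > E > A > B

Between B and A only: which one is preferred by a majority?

B is ranked above A on 16 ballots; A above B on 18.

A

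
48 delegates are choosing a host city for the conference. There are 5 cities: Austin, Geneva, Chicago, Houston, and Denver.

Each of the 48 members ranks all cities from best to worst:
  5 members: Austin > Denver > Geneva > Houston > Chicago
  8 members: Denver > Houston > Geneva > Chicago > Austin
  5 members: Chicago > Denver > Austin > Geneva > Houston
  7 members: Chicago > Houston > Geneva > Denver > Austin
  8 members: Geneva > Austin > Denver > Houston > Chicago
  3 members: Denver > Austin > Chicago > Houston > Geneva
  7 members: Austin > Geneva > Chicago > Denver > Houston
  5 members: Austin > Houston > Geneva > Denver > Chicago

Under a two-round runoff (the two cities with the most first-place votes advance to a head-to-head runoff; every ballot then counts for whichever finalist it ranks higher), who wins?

Round 1 first-place votes: Austin 17, Geneva 8, Chicago 12, Houston 0, Denver 11. Austin and Chicago advance.
Runoff: Austin is ranked above Chicago on 28 ballots, Chicago above Austin on 20.

Austin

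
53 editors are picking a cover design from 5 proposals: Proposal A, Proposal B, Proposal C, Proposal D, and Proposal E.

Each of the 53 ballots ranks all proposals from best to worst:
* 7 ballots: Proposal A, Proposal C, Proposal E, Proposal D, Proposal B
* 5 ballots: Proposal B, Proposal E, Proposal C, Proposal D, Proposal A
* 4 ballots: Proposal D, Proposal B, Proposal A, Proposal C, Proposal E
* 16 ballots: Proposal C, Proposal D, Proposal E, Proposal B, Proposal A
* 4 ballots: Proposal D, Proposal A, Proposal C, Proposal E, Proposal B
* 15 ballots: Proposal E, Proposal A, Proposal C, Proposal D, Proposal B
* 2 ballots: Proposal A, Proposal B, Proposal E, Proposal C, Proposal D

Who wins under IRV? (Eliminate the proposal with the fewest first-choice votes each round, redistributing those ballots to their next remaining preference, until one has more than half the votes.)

Proposal E

Round 1: Proposal A 9, Proposal B 5, Proposal C 16, Proposal D 8, Proposal E 15. Proposal B eliminated.
Round 2: Proposal A 9, Proposal C 16, Proposal D 8, Proposal E 20. Proposal D eliminated.
Round 3: Proposal A 17, Proposal C 16, Proposal E 20. Proposal C eliminated.
Round 4: Proposal A 17, Proposal E 36. Proposal E has a majority (≥27).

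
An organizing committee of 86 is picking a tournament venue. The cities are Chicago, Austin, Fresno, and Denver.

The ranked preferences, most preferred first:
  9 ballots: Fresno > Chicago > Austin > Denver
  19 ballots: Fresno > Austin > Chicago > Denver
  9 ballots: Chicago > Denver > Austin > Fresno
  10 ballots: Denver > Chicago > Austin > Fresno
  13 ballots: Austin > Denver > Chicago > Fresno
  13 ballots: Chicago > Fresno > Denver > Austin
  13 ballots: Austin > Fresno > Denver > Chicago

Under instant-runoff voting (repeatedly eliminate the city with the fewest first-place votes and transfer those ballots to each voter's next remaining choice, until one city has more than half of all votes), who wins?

Chicago

Round 1: Chicago 22, Austin 26, Fresno 28, Denver 10. Denver eliminated.
Round 2: Chicago 32, Austin 26, Fresno 28. Austin eliminated.
Round 3: Chicago 45, Fresno 41. Chicago has a majority (≥44).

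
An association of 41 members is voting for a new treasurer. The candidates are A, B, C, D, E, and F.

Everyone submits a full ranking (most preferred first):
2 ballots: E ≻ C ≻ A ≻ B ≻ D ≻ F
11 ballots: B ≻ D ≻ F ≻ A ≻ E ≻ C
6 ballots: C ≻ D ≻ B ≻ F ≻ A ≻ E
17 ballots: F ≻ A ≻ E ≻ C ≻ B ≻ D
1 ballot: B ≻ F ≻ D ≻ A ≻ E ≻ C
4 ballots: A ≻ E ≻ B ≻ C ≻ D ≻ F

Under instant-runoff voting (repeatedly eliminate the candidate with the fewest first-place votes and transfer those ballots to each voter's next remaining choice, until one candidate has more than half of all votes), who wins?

Round 1: A 4, B 12, C 6, D 0, E 2, F 17. D eliminated.
Round 2: A 4, B 12, C 6, E 2, F 17. E eliminated.
Round 3: A 4, B 12, C 8, F 17. A eliminated.
Round 4: B 16, C 8, F 17. C eliminated.
Round 5: B 24, F 17. B has a majority (≥21).

B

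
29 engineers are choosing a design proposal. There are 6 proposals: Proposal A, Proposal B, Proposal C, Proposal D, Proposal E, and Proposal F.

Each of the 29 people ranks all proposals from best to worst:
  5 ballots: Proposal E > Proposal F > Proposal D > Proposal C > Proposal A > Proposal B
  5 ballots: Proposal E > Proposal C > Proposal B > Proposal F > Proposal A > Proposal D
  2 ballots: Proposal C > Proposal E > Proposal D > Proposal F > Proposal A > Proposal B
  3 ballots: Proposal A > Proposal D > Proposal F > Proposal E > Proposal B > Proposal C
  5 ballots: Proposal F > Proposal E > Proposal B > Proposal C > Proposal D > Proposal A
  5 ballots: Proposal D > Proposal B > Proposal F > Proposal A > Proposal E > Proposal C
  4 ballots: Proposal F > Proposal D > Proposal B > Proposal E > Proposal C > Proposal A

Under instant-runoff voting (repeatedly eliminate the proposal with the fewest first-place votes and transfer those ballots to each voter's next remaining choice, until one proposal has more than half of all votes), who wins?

Round 1: Proposal A 3, Proposal B 0, Proposal C 2, Proposal D 5, Proposal E 10, Proposal F 9. Proposal B eliminated.
Round 2: Proposal A 3, Proposal C 2, Proposal D 5, Proposal E 10, Proposal F 9. Proposal C eliminated.
Round 3: Proposal A 3, Proposal D 5, Proposal E 12, Proposal F 9. Proposal A eliminated.
Round 4: Proposal D 8, Proposal E 12, Proposal F 9. Proposal D eliminated.
Round 5: Proposal E 12, Proposal F 17. Proposal F has a majority (≥15).

Proposal F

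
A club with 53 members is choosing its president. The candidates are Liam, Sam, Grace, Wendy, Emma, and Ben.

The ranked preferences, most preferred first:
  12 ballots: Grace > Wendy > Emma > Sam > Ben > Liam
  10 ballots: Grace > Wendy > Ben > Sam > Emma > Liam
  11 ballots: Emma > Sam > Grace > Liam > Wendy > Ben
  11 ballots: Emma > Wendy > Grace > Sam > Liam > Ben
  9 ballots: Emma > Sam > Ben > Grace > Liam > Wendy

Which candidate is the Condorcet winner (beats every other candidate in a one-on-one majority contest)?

Emma vs Liam: 53–0
Emma vs Sam: 43–10
Emma vs Grace: 31–22
Emma vs Wendy: 31–22
Emma vs Ben: 43–10
Emma beats every other candidate.

Emma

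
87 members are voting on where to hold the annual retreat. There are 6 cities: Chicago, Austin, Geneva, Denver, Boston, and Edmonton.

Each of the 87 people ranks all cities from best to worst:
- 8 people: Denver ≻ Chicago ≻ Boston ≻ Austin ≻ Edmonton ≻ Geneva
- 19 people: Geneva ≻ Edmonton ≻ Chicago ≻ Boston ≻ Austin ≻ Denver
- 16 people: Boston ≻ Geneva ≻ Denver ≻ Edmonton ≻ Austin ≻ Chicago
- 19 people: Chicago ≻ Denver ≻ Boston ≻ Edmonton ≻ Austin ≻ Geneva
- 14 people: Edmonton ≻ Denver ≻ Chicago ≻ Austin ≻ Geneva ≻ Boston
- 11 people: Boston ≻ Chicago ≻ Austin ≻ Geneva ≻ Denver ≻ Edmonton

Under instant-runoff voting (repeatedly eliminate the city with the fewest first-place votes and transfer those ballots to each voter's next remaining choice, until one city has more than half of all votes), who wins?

Round 1: Chicago 19, Austin 0, Geneva 19, Denver 8, Boston 27, Edmonton 14. Austin eliminated.
Round 2: Chicago 19, Geneva 19, Denver 8, Boston 27, Edmonton 14. Denver eliminated.
Round 3: Chicago 27, Geneva 19, Boston 27, Edmonton 14. Edmonton eliminated.
Round 4: Chicago 41, Geneva 19, Boston 27. Geneva eliminated.
Round 5: Chicago 60, Boston 27. Chicago has a majority (≥44).

Chicago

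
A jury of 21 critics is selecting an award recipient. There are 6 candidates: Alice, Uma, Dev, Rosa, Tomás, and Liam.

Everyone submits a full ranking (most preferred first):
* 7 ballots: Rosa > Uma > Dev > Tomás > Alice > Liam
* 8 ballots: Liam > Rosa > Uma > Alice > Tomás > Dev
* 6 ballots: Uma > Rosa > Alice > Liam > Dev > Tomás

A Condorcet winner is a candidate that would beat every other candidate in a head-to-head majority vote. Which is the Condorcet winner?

Rosa vs Alice: 21–0
Rosa vs Uma: 15–6
Rosa vs Dev: 21–0
Rosa vs Tomás: 21–0
Rosa vs Liam: 13–8
Rosa beats every other candidate.

Rosa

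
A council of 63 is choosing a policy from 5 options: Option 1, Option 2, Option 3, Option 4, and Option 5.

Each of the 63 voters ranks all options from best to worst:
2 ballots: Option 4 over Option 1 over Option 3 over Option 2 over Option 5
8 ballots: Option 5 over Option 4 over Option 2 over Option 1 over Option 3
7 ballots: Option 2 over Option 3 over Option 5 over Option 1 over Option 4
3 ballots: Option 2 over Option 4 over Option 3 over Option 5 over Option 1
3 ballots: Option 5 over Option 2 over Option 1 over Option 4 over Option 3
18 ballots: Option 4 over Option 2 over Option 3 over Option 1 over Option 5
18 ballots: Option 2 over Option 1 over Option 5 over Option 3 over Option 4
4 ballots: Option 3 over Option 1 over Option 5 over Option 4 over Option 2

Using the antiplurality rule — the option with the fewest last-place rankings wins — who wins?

Option 1

Last-place votes: Option 1 3, Option 2 4, Option 3 11, Option 4 25, Option 5 20.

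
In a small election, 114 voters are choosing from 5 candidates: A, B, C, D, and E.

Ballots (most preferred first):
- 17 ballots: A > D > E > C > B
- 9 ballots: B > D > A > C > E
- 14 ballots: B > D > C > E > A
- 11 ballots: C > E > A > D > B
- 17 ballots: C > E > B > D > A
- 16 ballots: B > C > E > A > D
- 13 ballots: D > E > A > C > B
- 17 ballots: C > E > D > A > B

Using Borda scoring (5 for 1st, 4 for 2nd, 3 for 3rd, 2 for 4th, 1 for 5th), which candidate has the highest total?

C

A: 17×5 + 9×3 + 14×1 + 11×3 + 17×1 + 16×2 + 13×3 + 17×2 = 281
B: 17×1 + 9×5 + 14×5 + 11×1 + 17×3 + 16×5 + 13×1 + 17×1 = 304
C: 17×2 + 9×2 + 14×3 + 11×5 + 17×5 + 16×4 + 13×2 + 17×5 = 409
D: 17×4 + 9×4 + 14×4 + 11×2 + 17×2 + 16×1 + 13×5 + 17×3 = 348
E: 17×3 + 9×1 + 14×2 + 11×4 + 17×4 + 16×3 + 13×4 + 17×4 = 368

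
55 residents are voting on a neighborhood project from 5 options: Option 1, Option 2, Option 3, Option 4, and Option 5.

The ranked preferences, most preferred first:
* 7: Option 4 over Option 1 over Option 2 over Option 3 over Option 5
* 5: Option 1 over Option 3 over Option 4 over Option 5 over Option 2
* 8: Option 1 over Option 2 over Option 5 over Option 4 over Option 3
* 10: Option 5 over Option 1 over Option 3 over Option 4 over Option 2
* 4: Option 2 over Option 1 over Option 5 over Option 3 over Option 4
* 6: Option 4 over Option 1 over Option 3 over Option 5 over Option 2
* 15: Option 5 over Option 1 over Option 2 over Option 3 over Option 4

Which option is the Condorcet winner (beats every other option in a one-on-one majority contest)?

Option 1 vs Option 2: 51–4
Option 1 vs Option 3: 55–0
Option 1 vs Option 4: 42–13
Option 1 vs Option 5: 30–25
Option 1 beats every other option.

Option 1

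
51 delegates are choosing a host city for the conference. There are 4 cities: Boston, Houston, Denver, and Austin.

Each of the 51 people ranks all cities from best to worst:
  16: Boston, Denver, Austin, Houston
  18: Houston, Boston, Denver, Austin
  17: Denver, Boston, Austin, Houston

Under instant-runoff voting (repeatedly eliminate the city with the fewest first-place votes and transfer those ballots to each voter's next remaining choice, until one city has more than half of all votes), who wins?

Round 1: Boston 16, Houston 18, Denver 17, Austin 0. Austin eliminated.
Round 2: Boston 16, Houston 18, Denver 17. Boston eliminated.
Round 3: Houston 18, Denver 33. Denver has a majority (≥26).

Denver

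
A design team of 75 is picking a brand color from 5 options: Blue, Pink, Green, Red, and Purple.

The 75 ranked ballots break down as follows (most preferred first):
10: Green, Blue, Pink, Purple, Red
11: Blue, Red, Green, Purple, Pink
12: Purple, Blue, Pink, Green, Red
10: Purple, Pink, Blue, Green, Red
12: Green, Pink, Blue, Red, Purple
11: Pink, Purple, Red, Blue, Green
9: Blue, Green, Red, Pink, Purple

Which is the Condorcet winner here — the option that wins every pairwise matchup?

Blue vs Pink: 42–33
Blue vs Green: 53–22
Blue vs Red: 64–11
Blue vs Purple: 42–33
Blue beats every other option.

Blue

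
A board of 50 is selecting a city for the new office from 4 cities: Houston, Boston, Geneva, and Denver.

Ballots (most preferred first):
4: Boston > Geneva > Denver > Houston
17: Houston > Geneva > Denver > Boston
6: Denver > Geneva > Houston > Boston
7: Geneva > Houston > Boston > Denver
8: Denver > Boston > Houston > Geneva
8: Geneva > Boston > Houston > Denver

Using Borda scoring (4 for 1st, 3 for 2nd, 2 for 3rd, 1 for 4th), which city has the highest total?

Houston: 4×1 + 17×4 + 6×2 + 7×3 + 8×2 + 8×2 = 137
Boston: 4×4 + 17×1 + 6×1 + 7×2 + 8×3 + 8×3 = 101
Geneva: 4×3 + 17×3 + 6×3 + 7×4 + 8×1 + 8×4 = 149
Denver: 4×2 + 17×2 + 6×4 + 7×1 + 8×4 + 8×1 = 113

Geneva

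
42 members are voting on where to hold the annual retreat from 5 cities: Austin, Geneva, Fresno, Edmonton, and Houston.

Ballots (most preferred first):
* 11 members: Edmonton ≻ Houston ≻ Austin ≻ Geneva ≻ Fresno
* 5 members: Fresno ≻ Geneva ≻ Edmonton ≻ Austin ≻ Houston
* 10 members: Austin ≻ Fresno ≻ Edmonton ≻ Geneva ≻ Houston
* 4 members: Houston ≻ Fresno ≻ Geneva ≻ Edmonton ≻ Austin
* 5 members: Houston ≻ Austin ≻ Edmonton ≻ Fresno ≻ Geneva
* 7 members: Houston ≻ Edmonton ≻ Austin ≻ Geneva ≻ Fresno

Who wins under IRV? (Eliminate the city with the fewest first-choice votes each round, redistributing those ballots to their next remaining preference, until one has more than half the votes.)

Edmonton

Round 1: Austin 10, Geneva 0, Fresno 5, Edmonton 11, Houston 16. Geneva eliminated.
Round 2: Austin 10, Fresno 5, Edmonton 11, Houston 16. Fresno eliminated.
Round 3: Austin 10, Edmonton 16, Houston 16. Austin eliminated.
Round 4: Edmonton 26, Houston 16. Edmonton has a majority (≥22).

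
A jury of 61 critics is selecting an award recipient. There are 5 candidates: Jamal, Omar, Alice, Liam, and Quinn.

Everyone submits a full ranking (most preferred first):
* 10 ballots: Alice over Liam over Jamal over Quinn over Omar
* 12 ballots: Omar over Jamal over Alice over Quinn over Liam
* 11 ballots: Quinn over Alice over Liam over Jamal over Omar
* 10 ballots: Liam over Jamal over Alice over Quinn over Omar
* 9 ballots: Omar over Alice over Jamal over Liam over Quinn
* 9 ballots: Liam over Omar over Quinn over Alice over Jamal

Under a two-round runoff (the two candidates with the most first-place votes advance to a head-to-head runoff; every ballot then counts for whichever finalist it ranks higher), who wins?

Liam

Round 1 first-place votes: Jamal 0, Omar 21, Alice 10, Liam 19, Quinn 11. Omar and Liam advance.
Runoff: Omar is ranked above Liam on 21 ballots, Liam above Omar on 40.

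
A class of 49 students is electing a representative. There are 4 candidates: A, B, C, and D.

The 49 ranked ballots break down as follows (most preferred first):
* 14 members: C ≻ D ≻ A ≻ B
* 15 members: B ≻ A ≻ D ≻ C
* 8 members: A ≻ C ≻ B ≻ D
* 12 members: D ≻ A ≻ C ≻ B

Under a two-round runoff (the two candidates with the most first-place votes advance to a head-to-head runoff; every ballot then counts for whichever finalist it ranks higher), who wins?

Round 1 first-place votes: A 8, B 15, C 14, D 12. B and C advance.
Runoff: B is ranked above C on 15 ballots, C above B on 34.

C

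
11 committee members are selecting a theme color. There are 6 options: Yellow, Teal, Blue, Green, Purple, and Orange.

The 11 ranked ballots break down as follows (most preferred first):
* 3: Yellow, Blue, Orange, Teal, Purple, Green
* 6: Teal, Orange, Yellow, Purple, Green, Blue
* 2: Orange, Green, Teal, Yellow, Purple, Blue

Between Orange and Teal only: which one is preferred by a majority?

Teal

Orange is ranked above Teal on 5 ballots; Teal above Orange on 6.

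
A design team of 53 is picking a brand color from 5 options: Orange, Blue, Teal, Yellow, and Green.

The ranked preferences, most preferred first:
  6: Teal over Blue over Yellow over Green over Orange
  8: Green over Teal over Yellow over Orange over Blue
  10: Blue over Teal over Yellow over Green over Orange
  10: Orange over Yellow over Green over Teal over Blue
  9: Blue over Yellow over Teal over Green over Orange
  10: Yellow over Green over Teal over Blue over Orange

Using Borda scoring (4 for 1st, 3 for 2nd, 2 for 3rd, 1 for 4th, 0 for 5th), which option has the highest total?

Orange: 6×0 + 8×1 + 10×0 + 10×4 + 9×0 + 10×0 = 48
Blue: 6×3 + 8×0 + 10×4 + 10×0 + 9×4 + 10×1 = 104
Teal: 6×4 + 8×3 + 10×3 + 10×1 + 9×2 + 10×2 = 126
Yellow: 6×2 + 8×2 + 10×2 + 10×3 + 9×3 + 10×4 = 145
Green: 6×1 + 8×4 + 10×1 + 10×2 + 9×1 + 10×3 = 107

Yellow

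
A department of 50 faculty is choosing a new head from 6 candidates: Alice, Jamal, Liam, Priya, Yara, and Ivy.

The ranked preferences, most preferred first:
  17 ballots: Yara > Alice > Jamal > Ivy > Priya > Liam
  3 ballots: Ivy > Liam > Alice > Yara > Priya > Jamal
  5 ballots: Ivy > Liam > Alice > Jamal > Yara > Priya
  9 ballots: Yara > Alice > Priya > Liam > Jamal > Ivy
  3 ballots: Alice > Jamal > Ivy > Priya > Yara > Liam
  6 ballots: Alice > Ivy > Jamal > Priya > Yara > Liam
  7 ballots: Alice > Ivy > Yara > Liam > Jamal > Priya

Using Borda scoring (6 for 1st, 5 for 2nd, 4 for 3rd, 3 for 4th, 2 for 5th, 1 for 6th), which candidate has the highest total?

Alice: 17×5 + 3×4 + 5×4 + 9×5 + 3×6 + 6×6 + 7×6 = 258
Jamal: 17×4 + 3×1 + 5×3 + 9×2 + 3×5 + 6×4 + 7×2 = 157
Liam: 17×1 + 3×5 + 5×5 + 9×3 + 3×1 + 6×1 + 7×3 = 114
Priya: 17×2 + 3×2 + 5×1 + 9×4 + 3×3 + 6×3 + 7×1 = 115
Yara: 17×6 + 3×3 + 5×2 + 9×6 + 3×2 + 6×2 + 7×4 = 221
Ivy: 17×3 + 3×6 + 5×6 + 9×1 + 3×4 + 6×5 + 7×5 = 185

Alice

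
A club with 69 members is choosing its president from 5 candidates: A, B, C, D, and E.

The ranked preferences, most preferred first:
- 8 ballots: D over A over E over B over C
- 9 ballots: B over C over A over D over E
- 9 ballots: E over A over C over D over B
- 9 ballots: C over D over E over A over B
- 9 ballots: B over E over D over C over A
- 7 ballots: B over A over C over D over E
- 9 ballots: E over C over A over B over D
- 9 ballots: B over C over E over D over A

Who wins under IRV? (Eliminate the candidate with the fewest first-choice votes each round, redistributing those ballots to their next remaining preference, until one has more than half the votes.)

E

Round 1: A 0, B 34, C 9, D 8, E 18. A eliminated.
Round 2: B 34, C 9, D 8, E 18. D eliminated.
Round 3: B 34, C 9, E 26. C eliminated.
Round 4: B 34, E 35. E has a majority (≥35).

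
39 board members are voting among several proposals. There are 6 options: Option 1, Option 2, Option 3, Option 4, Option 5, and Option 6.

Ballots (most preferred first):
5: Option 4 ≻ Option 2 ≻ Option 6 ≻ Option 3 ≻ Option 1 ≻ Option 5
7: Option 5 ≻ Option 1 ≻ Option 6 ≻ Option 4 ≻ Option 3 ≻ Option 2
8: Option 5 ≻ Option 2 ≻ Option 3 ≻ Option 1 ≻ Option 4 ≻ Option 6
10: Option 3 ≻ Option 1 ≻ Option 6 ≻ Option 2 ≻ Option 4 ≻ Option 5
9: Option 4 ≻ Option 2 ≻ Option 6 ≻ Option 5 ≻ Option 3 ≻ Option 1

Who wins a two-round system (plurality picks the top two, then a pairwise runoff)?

Round 1 first-place votes: Option 1 0, Option 2 0, Option 3 10, Option 4 14, Option 5 15, Option 6 0. Option 5 and Option 4 advance.
Runoff: Option 5 is ranked above Option 4 on 15 ballots, Option 4 above Option 5 on 24.

Option 4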